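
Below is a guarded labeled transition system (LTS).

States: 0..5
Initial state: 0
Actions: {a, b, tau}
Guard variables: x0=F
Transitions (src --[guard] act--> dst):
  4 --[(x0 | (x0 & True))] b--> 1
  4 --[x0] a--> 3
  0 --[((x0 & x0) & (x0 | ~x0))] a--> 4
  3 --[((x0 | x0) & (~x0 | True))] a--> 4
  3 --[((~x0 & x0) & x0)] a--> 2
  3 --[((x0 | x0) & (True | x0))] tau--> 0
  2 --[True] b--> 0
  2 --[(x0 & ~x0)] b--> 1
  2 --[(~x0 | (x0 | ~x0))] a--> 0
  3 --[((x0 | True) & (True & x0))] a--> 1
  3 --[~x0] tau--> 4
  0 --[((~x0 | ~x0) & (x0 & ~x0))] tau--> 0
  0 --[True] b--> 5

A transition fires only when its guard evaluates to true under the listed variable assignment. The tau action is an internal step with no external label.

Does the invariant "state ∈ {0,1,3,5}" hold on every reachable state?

Allowed set {0,1,3,5}
Reach set: {0,5}
  0: ✓
  5: ✓

Answer: INVARIANT HOLDS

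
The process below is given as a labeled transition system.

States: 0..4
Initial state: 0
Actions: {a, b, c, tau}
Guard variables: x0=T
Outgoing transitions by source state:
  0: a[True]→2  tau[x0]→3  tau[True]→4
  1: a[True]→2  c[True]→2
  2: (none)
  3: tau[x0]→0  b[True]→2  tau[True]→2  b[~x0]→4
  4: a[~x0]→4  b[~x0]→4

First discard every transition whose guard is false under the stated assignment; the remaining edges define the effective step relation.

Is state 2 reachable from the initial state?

Answer: REACHABLE

Working:
After dropping false guards: 8 live edges.
L0 = {0}
L1 = {2,3,4}  total {0,2,3,4}
R = {0,2,3,4}
Path to 2: a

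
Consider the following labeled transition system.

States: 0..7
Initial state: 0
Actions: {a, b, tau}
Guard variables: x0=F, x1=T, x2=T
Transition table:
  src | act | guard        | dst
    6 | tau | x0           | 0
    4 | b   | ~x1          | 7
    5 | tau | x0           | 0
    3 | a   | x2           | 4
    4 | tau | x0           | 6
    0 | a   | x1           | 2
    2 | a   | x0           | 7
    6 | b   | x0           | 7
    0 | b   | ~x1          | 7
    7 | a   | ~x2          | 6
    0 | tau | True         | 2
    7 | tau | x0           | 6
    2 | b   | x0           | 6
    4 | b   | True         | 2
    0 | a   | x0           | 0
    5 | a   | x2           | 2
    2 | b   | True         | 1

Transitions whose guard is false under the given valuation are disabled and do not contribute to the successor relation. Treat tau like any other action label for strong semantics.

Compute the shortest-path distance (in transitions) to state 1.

Answer: 2

Working:
Layered search for 1:
  L0 = {0}
  L1 = {2}
  L2 = {1}
depth(1)=2, e.g. a·b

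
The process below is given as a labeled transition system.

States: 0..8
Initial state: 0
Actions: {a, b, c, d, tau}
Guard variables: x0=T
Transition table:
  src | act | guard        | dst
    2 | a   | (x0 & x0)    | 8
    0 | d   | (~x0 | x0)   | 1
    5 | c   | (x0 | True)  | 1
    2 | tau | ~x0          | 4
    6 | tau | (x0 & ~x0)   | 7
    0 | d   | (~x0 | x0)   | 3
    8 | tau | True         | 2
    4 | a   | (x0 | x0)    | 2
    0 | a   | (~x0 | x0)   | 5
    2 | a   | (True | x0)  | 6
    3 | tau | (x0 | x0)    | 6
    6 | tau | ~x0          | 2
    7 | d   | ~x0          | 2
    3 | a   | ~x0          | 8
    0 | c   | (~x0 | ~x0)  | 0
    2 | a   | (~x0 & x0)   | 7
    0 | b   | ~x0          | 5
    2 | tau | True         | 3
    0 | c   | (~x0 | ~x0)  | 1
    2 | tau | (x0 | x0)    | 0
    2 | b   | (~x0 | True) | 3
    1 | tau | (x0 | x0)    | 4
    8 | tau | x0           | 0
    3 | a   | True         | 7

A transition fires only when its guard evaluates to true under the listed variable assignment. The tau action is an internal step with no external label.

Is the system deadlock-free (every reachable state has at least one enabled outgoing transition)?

R = {0,1,2,3,4,5,6,7,8}
  0: a→5  d→1  d→3  [3 out]
  1: tau→4  [1 out]
  2: a→6  a→8  b→3  tau→0  tau→3  [5 out]
  3: a→7  tau→6  [2 out]
  4: a→2  [1 out]
  5: c→1  [1 out]
  6: ∅  [deadlock]
  7: ∅  [deadlock]
  8: tau→0  tau→2  [2 out]
Path to 6: d·tau

Answer: DEADLOCK at state 6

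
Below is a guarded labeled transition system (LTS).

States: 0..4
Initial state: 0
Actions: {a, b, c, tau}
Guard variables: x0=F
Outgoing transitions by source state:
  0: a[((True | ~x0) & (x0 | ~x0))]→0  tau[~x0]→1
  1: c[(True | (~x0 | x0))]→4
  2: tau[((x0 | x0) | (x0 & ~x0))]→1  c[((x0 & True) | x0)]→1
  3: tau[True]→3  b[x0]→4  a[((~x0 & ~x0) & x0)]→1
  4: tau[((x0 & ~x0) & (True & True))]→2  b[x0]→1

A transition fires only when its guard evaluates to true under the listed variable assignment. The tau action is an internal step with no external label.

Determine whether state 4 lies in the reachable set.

4 transition(s) survive guard evaluation.
L0 = {0}
L1 = {1}  total {0,1}
L2 = {4}  total {0,1,4}
R = {0,1,4}
witness 4: tau·c

Answer: REACHABLE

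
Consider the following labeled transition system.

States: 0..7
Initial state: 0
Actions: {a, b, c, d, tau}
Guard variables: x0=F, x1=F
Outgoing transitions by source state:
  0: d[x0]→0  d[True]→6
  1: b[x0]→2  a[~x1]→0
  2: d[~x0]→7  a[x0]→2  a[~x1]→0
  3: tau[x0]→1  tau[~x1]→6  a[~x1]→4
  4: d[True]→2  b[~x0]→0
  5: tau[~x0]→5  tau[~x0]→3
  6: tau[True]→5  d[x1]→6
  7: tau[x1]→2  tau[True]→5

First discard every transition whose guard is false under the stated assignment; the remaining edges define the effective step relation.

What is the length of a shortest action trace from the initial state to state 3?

Layered search for 3:
  Layer 0: {0}
  Layer 1: {6}
  Layer 2: {5}
  Layer 3: {3}
first hit 3 at d=3 via d·tau·tau

Answer: 3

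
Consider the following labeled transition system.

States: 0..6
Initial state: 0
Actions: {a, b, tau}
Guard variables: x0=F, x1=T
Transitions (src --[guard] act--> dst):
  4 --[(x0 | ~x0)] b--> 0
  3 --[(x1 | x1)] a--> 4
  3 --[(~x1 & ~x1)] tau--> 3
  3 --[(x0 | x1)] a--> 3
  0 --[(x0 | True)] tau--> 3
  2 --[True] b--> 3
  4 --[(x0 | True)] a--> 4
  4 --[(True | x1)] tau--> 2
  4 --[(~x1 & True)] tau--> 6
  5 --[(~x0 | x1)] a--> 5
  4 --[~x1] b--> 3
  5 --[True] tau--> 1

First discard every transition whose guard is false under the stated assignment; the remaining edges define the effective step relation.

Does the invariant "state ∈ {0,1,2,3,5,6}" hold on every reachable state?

Answer: INVARIANT VIOLATED at state 4

Trace:
Allowed set {0,1,2,3,5,6}
Reach set: {0,2,3,4}
  0: ok
  2: ok
  3: ok
  4: VIOLATES
counterexample path to 4: tau·a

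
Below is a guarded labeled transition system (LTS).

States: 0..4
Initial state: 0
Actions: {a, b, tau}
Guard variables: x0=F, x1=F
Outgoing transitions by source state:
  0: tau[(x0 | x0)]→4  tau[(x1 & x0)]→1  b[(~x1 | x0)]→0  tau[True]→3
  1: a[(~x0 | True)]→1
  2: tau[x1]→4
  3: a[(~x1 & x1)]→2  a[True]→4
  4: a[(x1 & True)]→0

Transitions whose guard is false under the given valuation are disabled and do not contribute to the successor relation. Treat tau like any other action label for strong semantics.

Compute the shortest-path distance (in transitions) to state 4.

Answer: 2

Working:
Layered search for 4:
  L0 = {0}
  L1 = {3}
  L2 = {4}
depth(4)=2, e.g. tau·a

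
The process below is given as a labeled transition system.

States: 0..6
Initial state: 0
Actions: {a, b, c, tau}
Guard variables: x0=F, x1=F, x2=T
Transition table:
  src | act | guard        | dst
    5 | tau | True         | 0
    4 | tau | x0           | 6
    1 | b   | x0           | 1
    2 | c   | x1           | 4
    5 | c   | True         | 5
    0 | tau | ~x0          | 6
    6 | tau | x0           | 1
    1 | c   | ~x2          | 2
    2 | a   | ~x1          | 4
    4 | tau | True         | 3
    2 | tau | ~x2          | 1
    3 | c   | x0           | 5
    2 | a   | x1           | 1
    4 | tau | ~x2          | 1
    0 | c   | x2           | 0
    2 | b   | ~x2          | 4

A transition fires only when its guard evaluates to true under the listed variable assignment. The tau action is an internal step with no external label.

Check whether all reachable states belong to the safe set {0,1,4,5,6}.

Allowed set {0,1,4,5,6}
R = {0,6}
  0: ok
  6: ok

Answer: INVARIANT HOLDS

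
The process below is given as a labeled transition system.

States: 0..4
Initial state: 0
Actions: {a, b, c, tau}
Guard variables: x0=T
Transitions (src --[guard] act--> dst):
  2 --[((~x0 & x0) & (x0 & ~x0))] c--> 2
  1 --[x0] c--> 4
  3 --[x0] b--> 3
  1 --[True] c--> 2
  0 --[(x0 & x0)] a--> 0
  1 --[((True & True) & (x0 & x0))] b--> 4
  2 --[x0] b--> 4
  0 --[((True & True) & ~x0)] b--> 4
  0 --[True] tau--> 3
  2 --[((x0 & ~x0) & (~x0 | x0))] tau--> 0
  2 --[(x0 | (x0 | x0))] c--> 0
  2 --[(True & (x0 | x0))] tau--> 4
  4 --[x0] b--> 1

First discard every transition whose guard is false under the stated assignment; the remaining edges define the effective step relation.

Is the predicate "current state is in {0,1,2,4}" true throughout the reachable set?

Inv-set: {0,1,2,4}
R = {0,3}
  0: ok
  3: outside
counterexample path to 3: tau

Answer: INVARIANT VIOLATED at state 3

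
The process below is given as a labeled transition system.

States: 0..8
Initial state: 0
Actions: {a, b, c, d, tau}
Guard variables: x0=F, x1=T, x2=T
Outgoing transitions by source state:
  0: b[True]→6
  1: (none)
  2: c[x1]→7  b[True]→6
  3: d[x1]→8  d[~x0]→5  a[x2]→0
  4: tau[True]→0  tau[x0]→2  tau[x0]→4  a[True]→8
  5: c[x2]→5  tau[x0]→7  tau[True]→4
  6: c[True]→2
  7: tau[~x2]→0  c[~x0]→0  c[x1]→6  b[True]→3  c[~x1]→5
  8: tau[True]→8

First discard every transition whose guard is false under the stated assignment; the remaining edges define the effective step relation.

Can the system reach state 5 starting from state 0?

15 transition(s) survive guard evaluation.
Layer 0: {0}
Layer 1: {6}  cumulative {0,6}
Layer 2: {2}  cumulative {0,2,6}
Layer 3: {7}  cumulative {0,2,6,7}
Layer 4: {3}  cumulative {0,2,3,6,7}
Layer 5: {5,8}  cumulative {0,2,3,5,6,7,8}
Layer 6: {4}  cumulative {0,2,3,4,5,6,7,8}
Reach set: {0,2,3,4,5,6,7,8}
witness 5: b·c·c·b·d

Answer: REACHABLE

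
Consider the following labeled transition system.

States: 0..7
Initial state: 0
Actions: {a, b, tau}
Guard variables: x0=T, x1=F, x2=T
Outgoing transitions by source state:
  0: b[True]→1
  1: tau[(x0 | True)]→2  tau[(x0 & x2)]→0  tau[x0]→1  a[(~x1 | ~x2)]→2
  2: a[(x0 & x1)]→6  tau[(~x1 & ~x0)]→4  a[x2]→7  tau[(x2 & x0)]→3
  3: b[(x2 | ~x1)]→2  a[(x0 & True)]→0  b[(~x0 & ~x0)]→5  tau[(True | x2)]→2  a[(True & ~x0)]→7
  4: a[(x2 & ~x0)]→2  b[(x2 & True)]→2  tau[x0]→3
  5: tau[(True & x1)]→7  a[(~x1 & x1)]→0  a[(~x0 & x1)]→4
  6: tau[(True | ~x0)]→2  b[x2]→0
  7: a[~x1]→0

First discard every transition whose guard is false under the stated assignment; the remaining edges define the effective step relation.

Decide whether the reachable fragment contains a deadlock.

Reach set: {0,1,2,3,7}
  0: b→1  [1 exit(s)]
  1: a→2  tau→0  tau→1  tau→2  [4 exit(s)]
  2: a→7  tau→3  [2 exit(s)]
  3: a→0  b→2  tau→2  [3 exit(s)]
  7: a→0  [1 exit(s)]

Answer: DEADLOCK-FREE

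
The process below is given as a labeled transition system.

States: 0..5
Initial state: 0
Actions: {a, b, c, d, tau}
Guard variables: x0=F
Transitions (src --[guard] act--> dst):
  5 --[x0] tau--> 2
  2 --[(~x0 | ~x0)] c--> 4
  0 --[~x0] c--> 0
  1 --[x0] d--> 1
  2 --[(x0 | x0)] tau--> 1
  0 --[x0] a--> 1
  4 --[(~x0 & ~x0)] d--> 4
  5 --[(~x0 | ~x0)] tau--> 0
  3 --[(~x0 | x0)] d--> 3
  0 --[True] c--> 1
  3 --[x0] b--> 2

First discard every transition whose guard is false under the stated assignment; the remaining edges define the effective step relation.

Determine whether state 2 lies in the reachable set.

6 transition(s) survive guard evaluation.
depth 0: {0}
depth 1: {1}  total {0,1}
Reachable = {0,1}

Answer: UNREACHABLE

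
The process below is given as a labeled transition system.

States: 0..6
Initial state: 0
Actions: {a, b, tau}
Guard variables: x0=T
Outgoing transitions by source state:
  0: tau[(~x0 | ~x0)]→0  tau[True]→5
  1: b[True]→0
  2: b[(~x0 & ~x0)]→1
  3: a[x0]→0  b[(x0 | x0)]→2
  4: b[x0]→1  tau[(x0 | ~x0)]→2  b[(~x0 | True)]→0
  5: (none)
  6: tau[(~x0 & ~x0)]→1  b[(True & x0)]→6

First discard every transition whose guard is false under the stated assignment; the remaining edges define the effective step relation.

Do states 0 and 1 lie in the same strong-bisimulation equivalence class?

Answer: NOT BISIMILAR

Working:
Compute ~ classes (split until stable):
  π0 = {{0,1,2,3,4,5,6}}
  π1 = {{0},{1,6},{2,5},{3},{4}}
  π2 = {{0},{1},{2,5},{3},{4},{6}}
Fixed point at round 3; 6 class(es).
0∈{0}, 1∈{1}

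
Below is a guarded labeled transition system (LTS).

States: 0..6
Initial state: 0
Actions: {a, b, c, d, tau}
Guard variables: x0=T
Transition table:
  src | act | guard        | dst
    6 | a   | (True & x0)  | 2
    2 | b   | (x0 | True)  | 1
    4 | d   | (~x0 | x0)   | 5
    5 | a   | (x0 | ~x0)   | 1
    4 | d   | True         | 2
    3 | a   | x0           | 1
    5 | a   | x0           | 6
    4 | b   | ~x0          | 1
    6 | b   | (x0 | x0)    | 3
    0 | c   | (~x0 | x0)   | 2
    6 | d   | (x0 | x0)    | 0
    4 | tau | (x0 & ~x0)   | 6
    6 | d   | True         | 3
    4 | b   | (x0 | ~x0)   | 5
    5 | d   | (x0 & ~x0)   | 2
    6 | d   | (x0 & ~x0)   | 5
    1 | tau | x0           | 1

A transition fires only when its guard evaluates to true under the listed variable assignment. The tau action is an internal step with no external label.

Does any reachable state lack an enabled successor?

Reach set: {0,1,2}
  0: c→2  [1 out]
  1: tau→1  [1 out]
  2: b→1  [1 out]

Answer: DEADLOCK-FREE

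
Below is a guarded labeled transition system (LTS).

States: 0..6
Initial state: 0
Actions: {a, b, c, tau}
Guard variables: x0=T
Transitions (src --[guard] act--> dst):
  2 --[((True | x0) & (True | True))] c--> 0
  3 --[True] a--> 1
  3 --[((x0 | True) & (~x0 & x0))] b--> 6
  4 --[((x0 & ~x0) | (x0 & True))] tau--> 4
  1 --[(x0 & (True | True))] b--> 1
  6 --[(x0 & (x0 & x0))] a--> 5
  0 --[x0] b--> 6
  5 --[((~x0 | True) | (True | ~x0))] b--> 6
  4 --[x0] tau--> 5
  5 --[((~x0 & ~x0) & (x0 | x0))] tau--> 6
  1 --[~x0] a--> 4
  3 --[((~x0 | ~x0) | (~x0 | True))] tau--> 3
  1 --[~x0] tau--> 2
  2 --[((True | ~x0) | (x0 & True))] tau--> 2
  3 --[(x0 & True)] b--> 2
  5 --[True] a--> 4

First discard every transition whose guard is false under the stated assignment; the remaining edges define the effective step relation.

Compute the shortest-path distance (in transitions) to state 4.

Answer: 3

Working:
BFS to 4:
  depth 0: {0}
  depth 1: {6}
  depth 2: {5}
  depth 3: {4}
depth(4)=3, e.g. b·a·a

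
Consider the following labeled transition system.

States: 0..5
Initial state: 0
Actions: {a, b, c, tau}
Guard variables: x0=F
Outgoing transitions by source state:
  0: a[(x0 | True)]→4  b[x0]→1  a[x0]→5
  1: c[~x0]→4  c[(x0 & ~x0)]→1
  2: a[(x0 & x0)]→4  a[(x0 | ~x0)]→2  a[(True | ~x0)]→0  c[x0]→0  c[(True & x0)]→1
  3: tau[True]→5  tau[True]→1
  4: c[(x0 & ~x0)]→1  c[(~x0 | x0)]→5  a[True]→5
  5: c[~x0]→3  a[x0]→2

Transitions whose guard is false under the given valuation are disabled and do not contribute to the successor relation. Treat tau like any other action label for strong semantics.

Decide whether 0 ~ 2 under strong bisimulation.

Answer: NOT BISIMILAR

Analysis:
Refine partition for ~:
  π0 = {{0,1,2,3,4,5}}
  π1 = {{0,2},{1,5},{3},{4}}
  π2 = {{0},{1},{2},{3},{4},{5}}
stable after 3 split(s): 6 block(s)
[0]={0}  [2]={2}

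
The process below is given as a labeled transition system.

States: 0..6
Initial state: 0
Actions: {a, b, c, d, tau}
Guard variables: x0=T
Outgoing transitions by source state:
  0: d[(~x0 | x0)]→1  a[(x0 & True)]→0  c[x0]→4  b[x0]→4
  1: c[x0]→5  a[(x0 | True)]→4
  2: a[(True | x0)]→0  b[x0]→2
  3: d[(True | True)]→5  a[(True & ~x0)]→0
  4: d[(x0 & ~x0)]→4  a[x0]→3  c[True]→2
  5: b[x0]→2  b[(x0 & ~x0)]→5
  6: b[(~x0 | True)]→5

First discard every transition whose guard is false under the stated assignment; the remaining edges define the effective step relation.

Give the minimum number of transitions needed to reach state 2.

Answer: 2

Working:
BFS to 2:
  Layer 0: {0}
  Layer 1: {1,4}
  Layer 2: {2,3,5}
2 enters at depth 2; path b·c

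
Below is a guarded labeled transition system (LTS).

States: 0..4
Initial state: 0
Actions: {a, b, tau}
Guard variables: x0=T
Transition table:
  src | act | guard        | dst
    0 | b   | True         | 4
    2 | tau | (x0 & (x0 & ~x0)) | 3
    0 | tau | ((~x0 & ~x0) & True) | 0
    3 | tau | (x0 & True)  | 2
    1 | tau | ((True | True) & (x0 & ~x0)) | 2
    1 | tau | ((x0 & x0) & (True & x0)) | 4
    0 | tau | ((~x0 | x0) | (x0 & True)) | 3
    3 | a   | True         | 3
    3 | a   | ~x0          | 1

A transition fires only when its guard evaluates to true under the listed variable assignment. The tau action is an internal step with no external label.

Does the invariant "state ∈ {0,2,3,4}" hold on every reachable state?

Answer: INVARIANT HOLDS

Working:
Allowed set {0,2,3,4}
Reachable = {0,2,3,4}
  0: ok
  2: ok
  3: ok
  4: ok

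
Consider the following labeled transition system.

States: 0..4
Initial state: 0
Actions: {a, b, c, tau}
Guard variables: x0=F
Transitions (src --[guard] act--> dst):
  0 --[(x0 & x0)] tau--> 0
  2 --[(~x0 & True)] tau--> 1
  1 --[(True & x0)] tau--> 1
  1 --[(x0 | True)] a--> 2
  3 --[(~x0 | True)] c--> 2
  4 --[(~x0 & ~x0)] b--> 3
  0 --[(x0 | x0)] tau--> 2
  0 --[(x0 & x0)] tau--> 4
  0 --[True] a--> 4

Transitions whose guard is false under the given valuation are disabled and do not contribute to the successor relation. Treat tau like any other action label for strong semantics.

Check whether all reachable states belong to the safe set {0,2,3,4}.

Inv-set: {0,2,3,4}
Reachable = {0,1,2,3,4}
  0: ok
  1: outside
  2: ok
  3: ok
  4: ok
witness against invariant: a·b·c·tau → 1

Answer: INVARIANT VIOLATED at state 1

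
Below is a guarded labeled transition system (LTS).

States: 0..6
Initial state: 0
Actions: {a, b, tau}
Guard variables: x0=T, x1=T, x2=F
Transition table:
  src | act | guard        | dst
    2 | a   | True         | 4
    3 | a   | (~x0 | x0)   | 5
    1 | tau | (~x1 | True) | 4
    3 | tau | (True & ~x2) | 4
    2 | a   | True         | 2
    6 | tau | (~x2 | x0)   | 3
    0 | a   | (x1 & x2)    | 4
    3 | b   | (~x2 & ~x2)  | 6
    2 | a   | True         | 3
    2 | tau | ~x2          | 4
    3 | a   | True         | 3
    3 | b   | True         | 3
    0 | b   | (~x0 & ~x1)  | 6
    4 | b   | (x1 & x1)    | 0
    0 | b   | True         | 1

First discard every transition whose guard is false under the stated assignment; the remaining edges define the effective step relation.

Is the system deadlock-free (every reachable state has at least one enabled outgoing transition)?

Reachable = {0,1,4}
  0: b→1  [1 out]
  1: tau→4  [1 out]
  4: b→0  [1 out]

Answer: DEADLOCK-FREE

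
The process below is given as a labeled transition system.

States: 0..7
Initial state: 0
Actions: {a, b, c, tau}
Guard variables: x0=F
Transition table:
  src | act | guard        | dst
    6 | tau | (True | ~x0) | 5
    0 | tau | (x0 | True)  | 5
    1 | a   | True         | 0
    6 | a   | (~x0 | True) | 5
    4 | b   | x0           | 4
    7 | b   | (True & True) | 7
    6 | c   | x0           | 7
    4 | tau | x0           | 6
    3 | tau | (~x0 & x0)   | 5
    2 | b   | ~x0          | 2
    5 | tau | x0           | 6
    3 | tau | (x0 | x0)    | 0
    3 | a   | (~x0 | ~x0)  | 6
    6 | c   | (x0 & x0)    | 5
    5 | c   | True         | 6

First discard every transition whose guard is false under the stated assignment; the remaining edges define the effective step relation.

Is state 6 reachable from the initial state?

After dropping false guards: 8 live edges.
Layer 0: {0}
Layer 1: {5}  total {0,5}
Layer 2: {6}  total {0,5,6}
Reach set: {0,5,6}
trace reaching 6: tau·c

Answer: REACHABLE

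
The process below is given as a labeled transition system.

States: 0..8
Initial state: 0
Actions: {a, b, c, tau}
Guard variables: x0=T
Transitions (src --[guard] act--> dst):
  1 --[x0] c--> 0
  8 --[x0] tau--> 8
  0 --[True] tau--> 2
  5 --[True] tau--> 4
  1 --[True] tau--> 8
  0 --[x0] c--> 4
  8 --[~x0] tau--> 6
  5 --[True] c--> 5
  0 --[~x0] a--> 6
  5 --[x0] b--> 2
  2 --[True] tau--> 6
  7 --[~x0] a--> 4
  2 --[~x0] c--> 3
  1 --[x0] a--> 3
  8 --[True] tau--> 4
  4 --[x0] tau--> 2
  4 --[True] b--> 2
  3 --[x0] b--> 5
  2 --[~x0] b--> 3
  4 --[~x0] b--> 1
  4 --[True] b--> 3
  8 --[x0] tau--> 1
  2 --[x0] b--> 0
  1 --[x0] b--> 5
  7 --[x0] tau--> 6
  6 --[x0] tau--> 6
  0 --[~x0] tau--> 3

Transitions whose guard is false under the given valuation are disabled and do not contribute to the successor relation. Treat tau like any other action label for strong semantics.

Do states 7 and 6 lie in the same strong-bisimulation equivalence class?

Bisimulation quotient by refinement:
  round 0: {{0,1,2,3,4,5,6,7,8}}
  round 1: {{0},{1},{2,4},{3},{5},{6,7,8}}
  round 2: {{0},{1},{2},{3},{4},{5},{6,7},{8}}
stable after 3 split(s): 8 block(s)
[7]={6,7}  [6]={6,7}

Answer: BISIMILAR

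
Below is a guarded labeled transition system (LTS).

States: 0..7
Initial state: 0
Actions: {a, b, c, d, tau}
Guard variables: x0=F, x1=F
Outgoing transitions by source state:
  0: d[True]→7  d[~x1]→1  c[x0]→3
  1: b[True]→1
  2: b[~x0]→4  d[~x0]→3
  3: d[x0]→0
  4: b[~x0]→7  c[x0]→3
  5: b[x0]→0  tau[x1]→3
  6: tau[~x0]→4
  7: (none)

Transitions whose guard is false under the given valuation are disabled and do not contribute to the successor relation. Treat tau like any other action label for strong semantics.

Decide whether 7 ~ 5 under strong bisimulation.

Answer: BISIMILAR

Analysis:
Refine partition for ~:
  P[0] = {{0,1,2,3,4,5,6,7}}
  P[1] = {{0},{1,4},{2},{3,5,7},{6}}
  P[2] = {{0},{1},{2},{3,5,7},{4},{6}}
Fixed point at round 3; 6 class(es).
7∈{3,5,7}, 5∈{3,5,7}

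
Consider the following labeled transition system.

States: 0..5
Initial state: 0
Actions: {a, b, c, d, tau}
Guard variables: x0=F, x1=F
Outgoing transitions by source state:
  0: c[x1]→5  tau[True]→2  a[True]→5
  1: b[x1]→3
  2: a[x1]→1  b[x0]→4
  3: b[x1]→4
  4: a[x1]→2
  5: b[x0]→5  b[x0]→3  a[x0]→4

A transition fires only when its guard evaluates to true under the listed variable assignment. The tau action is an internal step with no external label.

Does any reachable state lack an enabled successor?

Reachable = {0,2,5}
  0: a→5  tau→2  [2 exit(s)]
  2: ∅  [no exit]
  5: ∅  [no exit]
trace reaching 2: tau

Answer: DEADLOCK at state 2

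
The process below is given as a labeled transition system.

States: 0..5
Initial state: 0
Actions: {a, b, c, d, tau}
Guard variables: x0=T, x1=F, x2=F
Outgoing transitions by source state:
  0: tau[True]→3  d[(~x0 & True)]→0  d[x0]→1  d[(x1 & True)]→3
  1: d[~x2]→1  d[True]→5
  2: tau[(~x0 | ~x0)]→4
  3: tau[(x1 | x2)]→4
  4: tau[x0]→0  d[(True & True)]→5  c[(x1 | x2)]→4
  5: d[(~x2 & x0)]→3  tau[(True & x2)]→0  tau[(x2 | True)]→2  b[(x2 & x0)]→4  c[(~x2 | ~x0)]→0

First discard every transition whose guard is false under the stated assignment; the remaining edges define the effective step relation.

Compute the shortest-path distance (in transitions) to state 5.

BFS to 5:
  L0 = {0}
  L1 = {1,3}
  L2 = {5}
depth(5)=2, e.g. d·d

Answer: 2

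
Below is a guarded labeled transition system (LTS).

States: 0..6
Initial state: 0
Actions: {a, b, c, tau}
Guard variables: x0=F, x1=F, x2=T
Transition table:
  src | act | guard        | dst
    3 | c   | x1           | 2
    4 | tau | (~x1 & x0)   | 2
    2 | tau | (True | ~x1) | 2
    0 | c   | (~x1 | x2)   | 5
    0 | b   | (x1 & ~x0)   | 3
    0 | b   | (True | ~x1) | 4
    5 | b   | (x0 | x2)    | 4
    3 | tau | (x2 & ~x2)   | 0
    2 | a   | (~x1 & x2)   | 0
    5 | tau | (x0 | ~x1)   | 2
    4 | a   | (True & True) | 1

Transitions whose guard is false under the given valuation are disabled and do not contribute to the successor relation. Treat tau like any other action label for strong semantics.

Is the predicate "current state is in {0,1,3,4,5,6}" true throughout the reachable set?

Answer: INVARIANT VIOLATED at state 2

Working:
Inv-set: {0,1,3,4,5,6}
Reachable = {0,1,2,4,5}
  0: ok
  1: ok
  2: VIOLATES
  4: ok
  5: ok
witness against invariant: c·tau → 2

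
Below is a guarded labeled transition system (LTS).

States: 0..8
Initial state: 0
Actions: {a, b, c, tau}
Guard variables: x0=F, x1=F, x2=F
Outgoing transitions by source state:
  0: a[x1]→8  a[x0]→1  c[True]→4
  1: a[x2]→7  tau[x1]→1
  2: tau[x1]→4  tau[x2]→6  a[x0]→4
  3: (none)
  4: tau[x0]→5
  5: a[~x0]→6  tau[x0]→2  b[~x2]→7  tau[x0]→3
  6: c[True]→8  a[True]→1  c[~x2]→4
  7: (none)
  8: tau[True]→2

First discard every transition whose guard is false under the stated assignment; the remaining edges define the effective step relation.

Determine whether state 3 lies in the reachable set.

Answer: UNREACHABLE

Trace:
Guard filter leaves 7 enabled edge(s).
Layer 0: {0}
Layer 1: {4}  cumulative {0,4}
Reachable = {0,4}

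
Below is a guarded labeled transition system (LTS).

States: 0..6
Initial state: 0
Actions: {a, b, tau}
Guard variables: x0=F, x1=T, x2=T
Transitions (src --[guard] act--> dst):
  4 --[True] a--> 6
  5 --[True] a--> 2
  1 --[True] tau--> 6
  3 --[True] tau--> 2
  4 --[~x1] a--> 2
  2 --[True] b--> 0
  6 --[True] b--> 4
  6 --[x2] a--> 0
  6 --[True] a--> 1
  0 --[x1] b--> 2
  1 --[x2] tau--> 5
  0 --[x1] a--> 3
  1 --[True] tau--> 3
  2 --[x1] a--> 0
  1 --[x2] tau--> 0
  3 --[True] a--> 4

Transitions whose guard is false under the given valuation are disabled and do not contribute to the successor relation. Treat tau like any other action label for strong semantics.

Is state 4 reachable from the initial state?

Guard filter leaves 15 enabled edge(s).
Layer 0: {0}
Layer 1: {2,3}  total {0,2,3}
Layer 2: {4}  total {0,2,3,4}
Layer 3: {6}  total {0,2,3,4,6}
Layer 4: {1}  total {0,1,2,3,4,6}
Layer 5: {5}  total {0,1,2,3,4,5,6}
Reach set: {0,1,2,3,4,5,6}
Path to 4: a·a

Answer: REACHABLE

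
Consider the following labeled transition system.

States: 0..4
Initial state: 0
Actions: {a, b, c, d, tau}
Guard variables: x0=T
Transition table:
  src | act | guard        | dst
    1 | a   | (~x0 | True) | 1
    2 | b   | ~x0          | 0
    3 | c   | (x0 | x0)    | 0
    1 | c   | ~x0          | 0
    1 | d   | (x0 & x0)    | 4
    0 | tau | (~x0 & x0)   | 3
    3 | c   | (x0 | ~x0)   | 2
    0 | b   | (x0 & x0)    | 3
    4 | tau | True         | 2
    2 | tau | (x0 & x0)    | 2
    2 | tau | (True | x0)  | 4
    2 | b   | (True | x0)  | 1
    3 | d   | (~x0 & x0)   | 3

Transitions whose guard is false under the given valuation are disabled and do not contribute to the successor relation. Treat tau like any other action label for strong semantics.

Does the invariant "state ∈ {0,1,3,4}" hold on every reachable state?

Safe = {0,1,3,4}
Reachable = {0,1,2,3,4}
  0: ✓
  1: ✓
  2: outside
  3: ✓
  4: ✓
witness against invariant: b·c → 2

Answer: INVARIANT VIOLATED at state 2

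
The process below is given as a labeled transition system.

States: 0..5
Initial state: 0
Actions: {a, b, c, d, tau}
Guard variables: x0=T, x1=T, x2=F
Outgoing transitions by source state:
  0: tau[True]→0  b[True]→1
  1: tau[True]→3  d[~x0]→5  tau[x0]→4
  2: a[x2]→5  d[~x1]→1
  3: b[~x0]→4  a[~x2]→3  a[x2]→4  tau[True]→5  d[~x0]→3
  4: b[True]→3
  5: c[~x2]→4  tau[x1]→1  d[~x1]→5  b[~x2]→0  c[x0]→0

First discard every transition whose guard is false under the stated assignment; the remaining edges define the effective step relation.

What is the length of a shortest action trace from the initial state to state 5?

Answer: 3

Analysis:
BFS to 5:
  depth 0: {0}
  depth 1: {1}
  depth 2: {3,4}
  depth 3: {5}
depth(5)=3, e.g. b·tau·tau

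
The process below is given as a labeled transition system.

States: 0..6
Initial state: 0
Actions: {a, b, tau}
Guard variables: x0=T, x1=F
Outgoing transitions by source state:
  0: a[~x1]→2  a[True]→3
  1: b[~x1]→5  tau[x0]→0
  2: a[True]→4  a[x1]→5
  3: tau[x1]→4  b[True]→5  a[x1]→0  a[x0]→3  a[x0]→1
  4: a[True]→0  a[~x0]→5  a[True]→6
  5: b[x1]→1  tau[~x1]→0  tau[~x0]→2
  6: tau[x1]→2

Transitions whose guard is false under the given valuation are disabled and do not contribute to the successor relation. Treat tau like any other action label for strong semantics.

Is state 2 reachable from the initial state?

Guard filter leaves 11 enabled edge(s).
depth 0: {0}
depth 1: {2,3}  now seen {0,2,3}
depth 2: {1,4,5}  now seen {0,1,2,3,4,5}
depth 3: {6}  now seen {0,1,2,3,4,5,6}
Reachable = {0,1,2,3,4,5,6}
witness 2: a

Answer: REACHABLE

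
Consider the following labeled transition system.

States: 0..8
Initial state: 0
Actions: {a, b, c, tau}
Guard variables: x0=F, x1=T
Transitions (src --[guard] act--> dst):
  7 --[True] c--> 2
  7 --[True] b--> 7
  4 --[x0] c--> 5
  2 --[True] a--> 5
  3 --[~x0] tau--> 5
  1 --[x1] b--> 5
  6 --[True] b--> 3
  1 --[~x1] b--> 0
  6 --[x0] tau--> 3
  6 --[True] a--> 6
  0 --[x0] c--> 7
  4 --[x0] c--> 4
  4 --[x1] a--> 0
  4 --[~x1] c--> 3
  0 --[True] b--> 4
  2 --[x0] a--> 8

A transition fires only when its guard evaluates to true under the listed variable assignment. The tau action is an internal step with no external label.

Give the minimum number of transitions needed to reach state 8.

Breadth-first toward 8:
  Layer 0: {0}
  Layer 1: {4}
8 never appears.

Answer: UNREACHABLE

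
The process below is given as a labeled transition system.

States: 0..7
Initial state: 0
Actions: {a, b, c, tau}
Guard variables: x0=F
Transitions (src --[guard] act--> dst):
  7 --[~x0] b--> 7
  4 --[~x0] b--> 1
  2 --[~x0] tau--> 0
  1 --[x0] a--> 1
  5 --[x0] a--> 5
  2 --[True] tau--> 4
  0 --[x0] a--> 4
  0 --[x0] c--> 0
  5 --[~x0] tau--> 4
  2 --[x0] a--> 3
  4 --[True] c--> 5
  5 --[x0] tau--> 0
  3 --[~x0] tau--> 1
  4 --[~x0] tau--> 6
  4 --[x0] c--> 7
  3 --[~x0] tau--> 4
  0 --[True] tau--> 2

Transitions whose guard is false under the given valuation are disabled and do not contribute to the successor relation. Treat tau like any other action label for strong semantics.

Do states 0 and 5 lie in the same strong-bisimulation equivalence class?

Compute ~ classes (split until stable):
  P[0] = {{0,1,2,3,4,5,6,7}}
  P[1] = {{0,2,3,5},{1,6},{4},{7}}
  P[2] = {{0},{1,6},{2},{3},{4},{5},{7}}
7 equivalence class(es) (converged in 3)
0∈{0}, 5∈{5}

Answer: NOT BISIMILAR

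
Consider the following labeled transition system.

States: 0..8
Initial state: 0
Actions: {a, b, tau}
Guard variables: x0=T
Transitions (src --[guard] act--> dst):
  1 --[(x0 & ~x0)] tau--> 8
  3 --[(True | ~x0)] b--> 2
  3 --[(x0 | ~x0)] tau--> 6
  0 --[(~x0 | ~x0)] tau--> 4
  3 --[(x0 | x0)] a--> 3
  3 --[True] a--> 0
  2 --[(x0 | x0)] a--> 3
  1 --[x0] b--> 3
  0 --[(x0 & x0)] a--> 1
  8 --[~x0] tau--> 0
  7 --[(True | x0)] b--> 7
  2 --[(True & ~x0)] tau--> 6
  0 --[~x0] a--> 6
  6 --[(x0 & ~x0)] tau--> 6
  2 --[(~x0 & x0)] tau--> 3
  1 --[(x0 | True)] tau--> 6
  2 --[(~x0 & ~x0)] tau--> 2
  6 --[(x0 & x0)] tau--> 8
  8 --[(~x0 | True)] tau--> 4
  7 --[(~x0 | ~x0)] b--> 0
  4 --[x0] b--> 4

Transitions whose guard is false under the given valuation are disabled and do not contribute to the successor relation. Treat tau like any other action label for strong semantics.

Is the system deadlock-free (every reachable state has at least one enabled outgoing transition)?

Answer: DEADLOCK-FREE

Working:
Reach set: {0,1,2,3,4,6,8}
  0: a→1  [deg 1]
  1: b→3  tau→6  [deg 2]
  2: a→3  [deg 1]
  3: a→0  a→3  b→2  tau→6  [deg 4]
  4: b→4  [deg 1]
  6: tau→8  [deg 1]
  8: tau→4  [deg 1]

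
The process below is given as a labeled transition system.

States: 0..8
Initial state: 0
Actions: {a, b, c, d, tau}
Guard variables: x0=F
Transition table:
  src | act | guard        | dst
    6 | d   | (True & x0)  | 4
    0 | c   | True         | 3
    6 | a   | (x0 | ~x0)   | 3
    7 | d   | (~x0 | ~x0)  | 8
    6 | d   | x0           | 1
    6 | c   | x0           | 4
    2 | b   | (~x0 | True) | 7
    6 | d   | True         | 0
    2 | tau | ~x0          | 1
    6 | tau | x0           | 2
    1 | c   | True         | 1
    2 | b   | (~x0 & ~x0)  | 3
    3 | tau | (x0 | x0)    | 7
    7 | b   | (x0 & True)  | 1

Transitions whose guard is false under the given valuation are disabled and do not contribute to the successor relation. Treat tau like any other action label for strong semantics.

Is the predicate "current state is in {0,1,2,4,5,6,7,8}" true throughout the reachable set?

Inv-set: {0,1,2,4,5,6,7,8}
R = {0,3}
  0: safe
  3: ✗ unsafe
counterexample path to 3: c

Answer: INVARIANT VIOLATED at state 3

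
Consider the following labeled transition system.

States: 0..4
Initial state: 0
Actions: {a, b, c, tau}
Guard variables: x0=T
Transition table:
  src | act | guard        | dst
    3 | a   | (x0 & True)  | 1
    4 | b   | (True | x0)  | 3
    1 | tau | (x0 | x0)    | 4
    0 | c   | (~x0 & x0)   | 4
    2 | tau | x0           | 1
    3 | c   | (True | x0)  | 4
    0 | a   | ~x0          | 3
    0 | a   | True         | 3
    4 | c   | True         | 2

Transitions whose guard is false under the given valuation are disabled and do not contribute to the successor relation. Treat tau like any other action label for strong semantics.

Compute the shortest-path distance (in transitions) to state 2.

Answer: 3

Trace:
Layered search for 2:
  Layer 0: {0}
  Layer 1: {3}
  Layer 2: {1,4}
  Layer 3: {2}
2 enters at depth 3; path a·c·c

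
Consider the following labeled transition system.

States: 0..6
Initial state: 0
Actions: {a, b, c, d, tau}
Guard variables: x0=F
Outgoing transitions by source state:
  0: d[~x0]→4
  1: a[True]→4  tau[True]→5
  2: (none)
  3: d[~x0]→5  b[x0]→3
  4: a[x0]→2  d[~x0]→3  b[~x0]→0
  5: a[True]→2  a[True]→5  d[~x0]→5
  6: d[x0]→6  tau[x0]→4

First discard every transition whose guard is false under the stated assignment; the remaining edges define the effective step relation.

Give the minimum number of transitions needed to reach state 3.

Answer: 2

Analysis:
Layered search for 3:
  depth 0: {0}
  depth 1: {4}
  depth 2: {3}
depth(3)=2, e.g. d·d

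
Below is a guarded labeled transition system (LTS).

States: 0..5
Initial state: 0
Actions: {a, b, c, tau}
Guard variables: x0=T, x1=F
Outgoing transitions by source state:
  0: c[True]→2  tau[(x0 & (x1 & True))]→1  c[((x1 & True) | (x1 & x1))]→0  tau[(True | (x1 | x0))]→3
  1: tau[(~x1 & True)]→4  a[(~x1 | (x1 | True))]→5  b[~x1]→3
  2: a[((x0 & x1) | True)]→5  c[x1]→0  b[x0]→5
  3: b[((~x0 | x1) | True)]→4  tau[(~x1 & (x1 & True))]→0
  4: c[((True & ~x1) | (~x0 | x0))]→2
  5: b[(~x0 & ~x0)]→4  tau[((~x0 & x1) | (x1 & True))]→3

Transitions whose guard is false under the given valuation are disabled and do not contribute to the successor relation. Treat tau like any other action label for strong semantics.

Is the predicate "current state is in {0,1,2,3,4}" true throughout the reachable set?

Answer: INVARIANT VIOLATED at state 5

Working:
Inv-set: {0,1,2,3,4}
Reachable = {0,2,3,4,5}
  0: safe
  2: safe
  3: safe
  4: safe
  5: outside
reach 5 via c·a — violates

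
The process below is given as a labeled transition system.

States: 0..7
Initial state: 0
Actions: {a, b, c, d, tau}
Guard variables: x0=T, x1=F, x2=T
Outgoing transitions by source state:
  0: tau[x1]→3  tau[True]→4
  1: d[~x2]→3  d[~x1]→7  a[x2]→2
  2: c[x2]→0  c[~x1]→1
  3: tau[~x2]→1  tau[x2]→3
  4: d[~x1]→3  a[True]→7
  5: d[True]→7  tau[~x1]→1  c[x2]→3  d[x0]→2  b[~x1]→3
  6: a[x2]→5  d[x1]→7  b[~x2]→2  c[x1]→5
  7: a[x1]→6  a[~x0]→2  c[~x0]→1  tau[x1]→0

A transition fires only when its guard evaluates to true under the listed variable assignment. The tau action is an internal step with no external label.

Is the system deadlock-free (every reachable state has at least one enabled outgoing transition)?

Answer: DEADLOCK at state 7

Trace:
Reachable = {0,3,4,7}
  0: tau→4  [1 out]
  3: tau→3  [1 out]
  4: a→7  d→3  [2 out]
  7: ∅  [STUCK]
Path to 7: tau·a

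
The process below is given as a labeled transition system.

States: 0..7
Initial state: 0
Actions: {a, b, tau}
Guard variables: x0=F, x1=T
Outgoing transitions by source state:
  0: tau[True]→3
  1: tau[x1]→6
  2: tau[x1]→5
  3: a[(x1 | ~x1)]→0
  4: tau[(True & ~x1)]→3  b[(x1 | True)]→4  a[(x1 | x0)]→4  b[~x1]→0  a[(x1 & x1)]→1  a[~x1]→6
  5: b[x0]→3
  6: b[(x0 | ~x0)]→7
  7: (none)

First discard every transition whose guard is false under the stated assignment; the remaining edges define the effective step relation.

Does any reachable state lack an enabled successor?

Reach set: {0,3}
  0: tau→3  [deg 1]
  3: a→0  [deg 1]

Answer: DEADLOCK-FREE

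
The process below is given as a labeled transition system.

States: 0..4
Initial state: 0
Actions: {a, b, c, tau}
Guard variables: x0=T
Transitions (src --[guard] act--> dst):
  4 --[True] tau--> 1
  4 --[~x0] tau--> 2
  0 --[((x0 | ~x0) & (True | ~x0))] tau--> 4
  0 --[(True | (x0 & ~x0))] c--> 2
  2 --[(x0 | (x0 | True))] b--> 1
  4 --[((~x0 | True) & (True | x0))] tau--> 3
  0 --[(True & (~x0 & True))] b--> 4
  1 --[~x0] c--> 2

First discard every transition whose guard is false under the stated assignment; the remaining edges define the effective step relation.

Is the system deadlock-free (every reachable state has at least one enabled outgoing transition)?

Answer: DEADLOCK at state 1

Analysis:
Reachable = {0,1,2,3,4}
  0: c→2  tau→4  [2 exit(s)]
  1: ∅  [deadlock]
  2: b→1  [1 exit(s)]
  3: ∅  [deadlock]
  4: tau→1  tau→3  [2 exit(s)]
Path to 1: tau·tau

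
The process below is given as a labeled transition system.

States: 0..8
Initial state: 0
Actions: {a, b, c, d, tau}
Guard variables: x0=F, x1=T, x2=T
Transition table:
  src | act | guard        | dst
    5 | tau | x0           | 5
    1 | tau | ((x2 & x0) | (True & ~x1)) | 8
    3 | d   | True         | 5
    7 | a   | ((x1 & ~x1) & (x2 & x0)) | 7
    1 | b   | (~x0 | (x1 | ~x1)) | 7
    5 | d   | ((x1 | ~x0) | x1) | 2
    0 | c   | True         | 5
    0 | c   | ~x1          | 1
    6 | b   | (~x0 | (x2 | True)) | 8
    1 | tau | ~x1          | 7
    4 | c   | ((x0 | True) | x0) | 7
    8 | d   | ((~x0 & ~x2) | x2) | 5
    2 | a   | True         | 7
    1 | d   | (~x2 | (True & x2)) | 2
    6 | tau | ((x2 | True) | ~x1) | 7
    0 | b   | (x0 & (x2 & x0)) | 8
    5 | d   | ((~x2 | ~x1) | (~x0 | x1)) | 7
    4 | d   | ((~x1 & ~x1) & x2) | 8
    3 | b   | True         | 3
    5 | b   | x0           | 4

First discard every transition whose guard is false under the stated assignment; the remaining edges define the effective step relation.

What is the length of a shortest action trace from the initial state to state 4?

Layered search for 4:
  Layer 0: {0}
  Layer 1: {5}
  Layer 2: {2,7}
4 never appears.

Answer: UNREACHABLE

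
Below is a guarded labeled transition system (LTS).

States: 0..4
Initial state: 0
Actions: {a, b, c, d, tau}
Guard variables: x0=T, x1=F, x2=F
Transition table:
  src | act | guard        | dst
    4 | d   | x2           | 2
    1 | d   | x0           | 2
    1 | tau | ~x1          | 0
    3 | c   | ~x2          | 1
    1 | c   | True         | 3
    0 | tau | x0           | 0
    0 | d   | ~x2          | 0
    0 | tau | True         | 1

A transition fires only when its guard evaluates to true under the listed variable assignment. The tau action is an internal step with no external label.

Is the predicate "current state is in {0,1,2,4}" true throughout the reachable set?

Inv-set: {0,1,2,4}
R = {0,1,2,3}
  0: ok
  1: ok
  2: ok
  3: outside
counterexample path to 3: tau·c

Answer: INVARIANT VIOLATED at state 3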